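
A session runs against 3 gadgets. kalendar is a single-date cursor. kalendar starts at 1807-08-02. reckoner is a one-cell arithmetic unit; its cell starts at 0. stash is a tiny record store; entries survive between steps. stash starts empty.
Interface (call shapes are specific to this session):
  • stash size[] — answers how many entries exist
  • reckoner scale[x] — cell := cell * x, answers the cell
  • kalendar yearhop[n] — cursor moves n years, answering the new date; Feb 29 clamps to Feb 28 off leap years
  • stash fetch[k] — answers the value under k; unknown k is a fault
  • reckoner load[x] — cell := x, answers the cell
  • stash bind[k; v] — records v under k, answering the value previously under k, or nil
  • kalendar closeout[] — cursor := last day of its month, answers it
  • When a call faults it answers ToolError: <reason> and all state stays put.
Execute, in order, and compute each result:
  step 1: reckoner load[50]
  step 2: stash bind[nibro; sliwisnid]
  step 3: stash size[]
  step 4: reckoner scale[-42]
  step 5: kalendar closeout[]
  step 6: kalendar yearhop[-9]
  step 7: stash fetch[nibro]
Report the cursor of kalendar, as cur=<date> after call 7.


% reckoner load x: 50
= 50
% stash bind k: nibro v: sliwisnid
= nil
% stash size
= 1
% reckoner scale x: -42
= -2100
% kalendar closeout
= 1807-08-31
% kalendar yearhop n: -9
= 1798-08-31
% stash fetch k: nibro
= sliwisnid

Answer: cur=1798-08-31


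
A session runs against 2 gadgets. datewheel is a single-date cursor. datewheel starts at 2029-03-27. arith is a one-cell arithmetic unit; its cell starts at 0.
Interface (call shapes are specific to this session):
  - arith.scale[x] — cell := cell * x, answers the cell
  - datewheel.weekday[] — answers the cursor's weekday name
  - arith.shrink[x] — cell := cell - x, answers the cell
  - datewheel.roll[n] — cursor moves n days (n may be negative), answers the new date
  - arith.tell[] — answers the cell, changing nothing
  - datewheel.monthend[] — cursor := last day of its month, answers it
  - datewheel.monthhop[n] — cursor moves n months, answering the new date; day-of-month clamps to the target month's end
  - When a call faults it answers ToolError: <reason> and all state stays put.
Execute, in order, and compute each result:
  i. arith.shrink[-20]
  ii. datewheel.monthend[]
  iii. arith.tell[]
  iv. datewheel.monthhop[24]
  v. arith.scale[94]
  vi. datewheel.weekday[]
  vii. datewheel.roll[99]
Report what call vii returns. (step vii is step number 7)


~$ shrink x: -20
  20
~$ monthend
  2029-03-31
~$ tell
  20
~$ monthhop n: 24
  2031-03-31
~$ scale x: 94
  1880
~$ weekday
  Monday
~$ roll n: 99
  2031-07-08

Answer: 2031-07-08


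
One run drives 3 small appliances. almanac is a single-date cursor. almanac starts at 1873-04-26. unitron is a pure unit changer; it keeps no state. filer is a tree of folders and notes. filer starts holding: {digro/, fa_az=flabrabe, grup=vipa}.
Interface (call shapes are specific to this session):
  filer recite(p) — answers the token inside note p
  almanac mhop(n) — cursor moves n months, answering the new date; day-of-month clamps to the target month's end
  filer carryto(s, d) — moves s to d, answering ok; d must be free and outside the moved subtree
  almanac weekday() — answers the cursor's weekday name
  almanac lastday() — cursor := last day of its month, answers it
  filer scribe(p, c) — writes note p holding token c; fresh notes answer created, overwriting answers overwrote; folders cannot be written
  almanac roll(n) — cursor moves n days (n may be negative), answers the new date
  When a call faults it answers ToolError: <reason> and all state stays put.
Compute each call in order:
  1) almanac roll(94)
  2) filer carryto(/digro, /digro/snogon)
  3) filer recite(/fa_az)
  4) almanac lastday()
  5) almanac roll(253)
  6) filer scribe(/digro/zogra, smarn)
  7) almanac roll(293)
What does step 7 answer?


>>> almanac roll n: 94
= 1873-07-29
>>> filer carryto s: /digro d: /digro/snogon
= ToolError: into itself
>>> filer recite p: /fa_az
= flabrabe
>>> almanac lastday
= 1873-07-31
>>> almanac roll n: 253
= 1874-04-10
>>> filer scribe p: /digro/zogra c: smarn
= created
>>> almanac roll n: 293
= 1875-01-28

Answer: 1875-01-28


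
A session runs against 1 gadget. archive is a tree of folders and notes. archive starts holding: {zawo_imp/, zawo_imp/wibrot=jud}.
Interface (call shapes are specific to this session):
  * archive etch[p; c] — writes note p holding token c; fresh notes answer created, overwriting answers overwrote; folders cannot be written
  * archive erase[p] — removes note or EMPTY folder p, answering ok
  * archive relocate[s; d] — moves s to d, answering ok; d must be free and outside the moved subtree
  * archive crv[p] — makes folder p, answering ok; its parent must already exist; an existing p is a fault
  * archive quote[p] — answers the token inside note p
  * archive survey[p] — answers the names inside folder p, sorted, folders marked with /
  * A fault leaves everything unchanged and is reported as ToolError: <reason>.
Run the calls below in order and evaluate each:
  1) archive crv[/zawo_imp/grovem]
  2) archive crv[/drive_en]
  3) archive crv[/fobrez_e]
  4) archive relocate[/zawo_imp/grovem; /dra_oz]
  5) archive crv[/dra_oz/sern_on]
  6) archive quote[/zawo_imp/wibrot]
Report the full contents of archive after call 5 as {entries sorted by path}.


Answer: {dra_oz/, dra_oz/sern_on/, drive_en/, fobrez_e/, zawo_imp/, zawo_imp/wibrot=jud}

Derivation:
Then archive crv with p='/zawo_imp/grovem', and observe ok.
Calling archive crv with p='/drive_en', giving ok.
Now I run archive crv with p='/fobrez_e', — result: ok.
Now I run archive relocate with s='/zawo_imp/grovem', d='/dra_oz', and observe ok.
Now I run archive crv with p='/dra_oz/sern_on', and get ok.
Using archive quote with p='/zawo_imp/wibrot': jud.


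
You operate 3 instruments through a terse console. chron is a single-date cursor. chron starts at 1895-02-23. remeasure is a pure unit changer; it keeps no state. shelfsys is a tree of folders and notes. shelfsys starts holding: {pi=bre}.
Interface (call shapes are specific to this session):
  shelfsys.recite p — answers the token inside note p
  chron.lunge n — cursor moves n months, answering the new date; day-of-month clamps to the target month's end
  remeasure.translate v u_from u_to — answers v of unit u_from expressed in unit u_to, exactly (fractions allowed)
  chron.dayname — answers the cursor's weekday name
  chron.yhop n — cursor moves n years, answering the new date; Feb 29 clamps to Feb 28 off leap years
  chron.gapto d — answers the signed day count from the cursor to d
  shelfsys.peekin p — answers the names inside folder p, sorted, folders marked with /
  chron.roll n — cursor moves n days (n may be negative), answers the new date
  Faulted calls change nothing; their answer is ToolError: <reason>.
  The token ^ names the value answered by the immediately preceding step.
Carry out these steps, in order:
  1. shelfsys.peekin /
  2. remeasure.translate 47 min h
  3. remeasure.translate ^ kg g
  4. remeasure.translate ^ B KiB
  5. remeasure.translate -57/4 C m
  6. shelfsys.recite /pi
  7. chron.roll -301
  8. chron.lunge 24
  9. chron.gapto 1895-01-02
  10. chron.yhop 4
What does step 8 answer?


Then shelfsys.peekin passing p='/', yielding [pi].
Invoking remeasure.translate passing v='47', u_from='min', u_to='h', yielding 47/60.
I try remeasure.translate passing v='^', u_from='kg', u_to='g': 2350/3.
Then remeasure.translate passing v='^', u_from='B', u_to='KiB', and see 1175/1536.
I run remeasure.translate passing v='-57/4', u_from='C', u_to='m': ToolError: incompatible units.
Using shelfsys.recite passing p='/pi', yielding bre.
Using chron.roll passing n='-301', and get 1894-04-28.
Next I call chron.lunge passing n='24', giving 1896-04-28.
Calling chron.gapto passing d='1895-01-02', and see -482.
I try chron.yhop passing n='4', → 1900-04-28.

Answer: 1896-04-28


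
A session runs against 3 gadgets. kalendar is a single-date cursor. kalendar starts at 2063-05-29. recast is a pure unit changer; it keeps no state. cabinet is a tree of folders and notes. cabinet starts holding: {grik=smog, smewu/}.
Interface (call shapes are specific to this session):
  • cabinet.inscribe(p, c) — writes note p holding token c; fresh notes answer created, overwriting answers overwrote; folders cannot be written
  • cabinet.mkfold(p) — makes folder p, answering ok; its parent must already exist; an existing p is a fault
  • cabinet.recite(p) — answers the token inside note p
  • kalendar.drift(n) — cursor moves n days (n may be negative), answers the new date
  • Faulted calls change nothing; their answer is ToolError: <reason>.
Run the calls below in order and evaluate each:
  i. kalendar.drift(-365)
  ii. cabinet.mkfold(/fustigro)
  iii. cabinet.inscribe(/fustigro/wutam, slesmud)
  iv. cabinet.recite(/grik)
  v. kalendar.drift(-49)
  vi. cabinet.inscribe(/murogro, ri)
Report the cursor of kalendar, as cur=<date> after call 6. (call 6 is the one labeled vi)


I run drift on n=-365: 2062-05-29.
I use mkfold on p=/fustigro, giving ok.
I use inscribe on p=/fustigro/wutam, c=slesmud: created.
I call recite on p=/grik, and get smog.
Calling drift on n=-49, and get 2062-04-10.
Now I run inscribe on p=/murogro, c=ri, yielding created.

Answer: cur=2062-04-10


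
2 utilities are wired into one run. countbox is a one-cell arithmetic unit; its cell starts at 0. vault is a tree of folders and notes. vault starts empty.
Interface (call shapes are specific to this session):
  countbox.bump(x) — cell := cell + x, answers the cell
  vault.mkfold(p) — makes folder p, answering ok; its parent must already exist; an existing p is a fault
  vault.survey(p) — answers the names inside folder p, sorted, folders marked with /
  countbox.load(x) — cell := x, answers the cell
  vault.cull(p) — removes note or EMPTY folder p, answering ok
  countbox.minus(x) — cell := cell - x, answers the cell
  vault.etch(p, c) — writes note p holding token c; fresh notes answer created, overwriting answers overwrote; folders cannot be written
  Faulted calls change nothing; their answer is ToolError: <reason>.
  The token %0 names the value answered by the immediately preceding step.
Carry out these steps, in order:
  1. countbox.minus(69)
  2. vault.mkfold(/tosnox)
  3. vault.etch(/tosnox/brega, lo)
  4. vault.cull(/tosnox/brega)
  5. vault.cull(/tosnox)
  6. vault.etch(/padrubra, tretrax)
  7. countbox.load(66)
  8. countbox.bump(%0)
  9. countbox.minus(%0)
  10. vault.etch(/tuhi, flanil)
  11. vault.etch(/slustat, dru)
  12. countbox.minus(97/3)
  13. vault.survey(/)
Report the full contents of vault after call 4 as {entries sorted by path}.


;; 1. countbox.minus(69) ~> -69
;; 2. vault.mkfold(/tosnox) ~> ok
;; 3. vault.etch(/tosnox/brega, lo) ~> created
;; 4. vault.cull(/tosnox/brega) ~> ok
;; 5. vault.cull(/tosnox) ~> ok
;; 6. vault.etch(/padrubra, tretrax) ~> created
;; 7. countbox.load(66) ~> 66
;; 8. countbox.bump(%0) ~> 132
;; 9. countbox.minus(%0) ~> 0
;; 10. vault.etch(/tuhi, flanil) ~> created
;; 11. vault.etch(/slustat, dru) ~> created
;; 12. countbox.minus(97/3) ~> -97/3
;; 13. vault.survey(/) ~> [padrubra, slustat, tuhi]

Answer: {tosnox/}


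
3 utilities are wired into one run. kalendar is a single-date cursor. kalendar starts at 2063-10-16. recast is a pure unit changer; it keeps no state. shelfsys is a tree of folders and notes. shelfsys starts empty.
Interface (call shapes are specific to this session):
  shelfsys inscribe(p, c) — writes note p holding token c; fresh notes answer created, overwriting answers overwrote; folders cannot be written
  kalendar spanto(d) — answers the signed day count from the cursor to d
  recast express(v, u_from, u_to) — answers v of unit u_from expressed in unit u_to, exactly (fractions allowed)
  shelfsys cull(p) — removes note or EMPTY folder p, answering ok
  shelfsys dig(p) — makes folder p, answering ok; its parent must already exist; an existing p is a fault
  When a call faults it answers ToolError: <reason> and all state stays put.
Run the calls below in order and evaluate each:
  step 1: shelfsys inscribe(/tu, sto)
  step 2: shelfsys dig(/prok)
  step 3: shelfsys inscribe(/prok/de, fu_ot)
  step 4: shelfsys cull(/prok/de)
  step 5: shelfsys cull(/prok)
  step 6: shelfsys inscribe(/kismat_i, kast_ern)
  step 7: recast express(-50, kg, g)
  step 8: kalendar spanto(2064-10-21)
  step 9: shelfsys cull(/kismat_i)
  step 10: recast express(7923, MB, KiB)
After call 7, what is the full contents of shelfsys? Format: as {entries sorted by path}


Answer: {kismat_i=kast_ern, tu=sto}

Derivation:
;; 1. shelfsys inscribe(p='/tu', c='sto') => created
;; 2. shelfsys dig(p='/prok') => ok
;; 3. shelfsys inscribe(p='/prok/de', c='fu_ot') => created
;; 4. shelfsys cull(p='/prok/de') => ok
;; 5. shelfsys cull(p='/prok') => ok
;; 6. shelfsys inscribe(p='/kismat_i', c='kast_ern') => created
;; 7. recast express(v='-50', u_from='kg', u_to='g') => -50000
;; 8. kalendar spanto(d='2064-10-21') => 371
;; 9. shelfsys cull(p='/kismat_i') => ok
;; 10. recast express(v='7923', u_from='MB', u_to='KiB') => 123796875/16


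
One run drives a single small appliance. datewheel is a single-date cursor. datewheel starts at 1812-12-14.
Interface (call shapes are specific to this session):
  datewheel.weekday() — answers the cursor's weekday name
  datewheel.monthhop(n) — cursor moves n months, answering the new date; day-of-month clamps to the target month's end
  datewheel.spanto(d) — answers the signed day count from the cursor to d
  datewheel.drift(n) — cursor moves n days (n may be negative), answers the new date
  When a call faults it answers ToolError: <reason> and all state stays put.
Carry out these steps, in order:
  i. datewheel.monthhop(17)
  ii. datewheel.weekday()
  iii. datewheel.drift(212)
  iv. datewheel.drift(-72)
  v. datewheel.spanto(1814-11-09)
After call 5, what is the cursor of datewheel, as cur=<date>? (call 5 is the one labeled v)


Answer: cur=1814-10-01

Derivation:
Act: monthhop[n: 17]
Obs: 1814-05-14
Act: weekday[]
Obs: Saturday
Act: drift[n: 212]
Obs: 1814-12-12
Act: drift[n: -72]
Obs: 1814-10-01
Act: spanto[d: 1814-11-09]
Obs: 39


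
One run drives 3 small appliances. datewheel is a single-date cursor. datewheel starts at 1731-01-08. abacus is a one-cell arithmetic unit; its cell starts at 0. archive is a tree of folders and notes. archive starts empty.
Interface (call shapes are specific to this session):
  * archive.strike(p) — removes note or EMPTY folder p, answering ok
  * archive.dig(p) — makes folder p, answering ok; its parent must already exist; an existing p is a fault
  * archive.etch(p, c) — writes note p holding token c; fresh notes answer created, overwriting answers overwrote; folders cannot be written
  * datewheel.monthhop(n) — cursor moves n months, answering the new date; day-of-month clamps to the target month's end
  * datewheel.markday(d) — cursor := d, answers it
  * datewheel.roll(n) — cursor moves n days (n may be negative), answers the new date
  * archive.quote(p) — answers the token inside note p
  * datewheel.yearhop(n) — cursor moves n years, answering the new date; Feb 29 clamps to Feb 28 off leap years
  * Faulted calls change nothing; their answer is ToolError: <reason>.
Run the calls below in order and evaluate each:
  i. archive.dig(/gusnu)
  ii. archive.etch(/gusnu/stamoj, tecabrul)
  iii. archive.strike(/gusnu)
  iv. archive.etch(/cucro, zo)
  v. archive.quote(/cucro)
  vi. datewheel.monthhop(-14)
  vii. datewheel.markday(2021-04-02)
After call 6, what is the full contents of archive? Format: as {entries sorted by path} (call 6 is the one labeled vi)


Answer: {cucro=zo, gusnu/, gusnu/stamoj=tecabrul}

Derivation:
Do: archive.dig[p: /gusnu]
See: ok
Do: archive.etch[p: /gusnu/stamoj; c: tecabrul]
See: created
Do: archive.strike[p: /gusnu]
See: ToolError: not empty
Do: archive.etch[p: /cucro; c: zo]
See: created
Do: archive.quote[p: /cucro]
See: zo
Do: datewheel.monthhop[n: -14]
See: 1729-11-08
Do: datewheel.markday[d: 2021-04-02]
See: 2021-04-02


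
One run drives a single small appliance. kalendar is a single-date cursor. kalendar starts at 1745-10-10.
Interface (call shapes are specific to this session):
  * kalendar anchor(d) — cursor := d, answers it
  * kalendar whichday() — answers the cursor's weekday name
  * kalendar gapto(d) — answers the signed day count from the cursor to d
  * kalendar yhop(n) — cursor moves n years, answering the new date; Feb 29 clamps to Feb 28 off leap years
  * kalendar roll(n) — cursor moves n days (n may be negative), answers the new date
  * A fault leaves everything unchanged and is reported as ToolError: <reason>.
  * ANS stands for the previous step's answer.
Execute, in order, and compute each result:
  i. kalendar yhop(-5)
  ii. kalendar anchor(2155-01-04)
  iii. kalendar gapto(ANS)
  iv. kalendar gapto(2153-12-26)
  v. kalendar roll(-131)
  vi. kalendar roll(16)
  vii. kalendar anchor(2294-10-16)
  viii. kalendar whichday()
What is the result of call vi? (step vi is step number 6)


! kalendar yhop(n→-5) -> 1740-10-10
! kalendar anchor(d→2155-01-04) -> 2155-01-04
! kalendar gapto(d→ANS) -> 0
! kalendar gapto(d→2153-12-26) -> -374
! kalendar roll(n→-131) -> 2154-08-26
! kalendar roll(n→16) -> 2154-09-11
! kalendar anchor(d→2294-10-16) -> 2294-10-16
! kalendar whichday() -> Tuesday

Answer: 2154-09-11


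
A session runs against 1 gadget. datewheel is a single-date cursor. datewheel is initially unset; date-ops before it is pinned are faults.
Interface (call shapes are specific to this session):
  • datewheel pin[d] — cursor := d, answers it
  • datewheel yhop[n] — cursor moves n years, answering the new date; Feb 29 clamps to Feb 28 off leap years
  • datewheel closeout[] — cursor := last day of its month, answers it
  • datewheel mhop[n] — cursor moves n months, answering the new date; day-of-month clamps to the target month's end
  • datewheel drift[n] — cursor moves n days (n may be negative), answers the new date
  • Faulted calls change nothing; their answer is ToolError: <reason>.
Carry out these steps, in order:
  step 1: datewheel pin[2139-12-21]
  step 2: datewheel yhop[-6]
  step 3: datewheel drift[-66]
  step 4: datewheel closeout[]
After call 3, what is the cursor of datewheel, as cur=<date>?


Answer: cur=2133-10-16

Derivation:
[in] datewheel pin d→2139-12-21
:: 2139-12-21
[in] datewheel yhop n→-6
:: 2133-12-21
[in] datewheel drift n→-66
:: 2133-10-16
[in] datewheel closeout
:: 2133-10-31


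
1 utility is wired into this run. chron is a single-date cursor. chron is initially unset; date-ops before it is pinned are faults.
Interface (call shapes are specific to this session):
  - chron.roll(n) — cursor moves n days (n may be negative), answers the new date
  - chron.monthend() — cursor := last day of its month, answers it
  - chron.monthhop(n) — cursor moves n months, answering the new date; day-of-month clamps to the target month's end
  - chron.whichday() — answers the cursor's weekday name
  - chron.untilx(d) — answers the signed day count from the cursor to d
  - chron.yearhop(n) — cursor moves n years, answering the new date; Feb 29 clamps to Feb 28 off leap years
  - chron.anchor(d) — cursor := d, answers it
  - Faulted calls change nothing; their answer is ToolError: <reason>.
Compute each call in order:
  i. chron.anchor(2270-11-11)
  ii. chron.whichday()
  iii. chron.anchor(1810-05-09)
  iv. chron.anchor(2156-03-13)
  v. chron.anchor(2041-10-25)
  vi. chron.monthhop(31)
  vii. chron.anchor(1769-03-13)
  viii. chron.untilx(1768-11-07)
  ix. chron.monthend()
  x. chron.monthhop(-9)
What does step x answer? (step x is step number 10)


// chron.anchor(2270-11-11) : 2270-11-11
// chron.whichday() : Friday
// chron.anchor(1810-05-09) : 1810-05-09
// chron.anchor(2156-03-13) : 2156-03-13
// chron.anchor(2041-10-25) : 2041-10-25
// chron.monthhop(31) : 2044-05-25
// chron.anchor(1769-03-13) : 1769-03-13
// chron.untilx(1768-11-07) : -126
// chron.monthend() : 1769-03-31
// chron.monthhop(-9) : 1768-06-30

Answer: 1768-06-30


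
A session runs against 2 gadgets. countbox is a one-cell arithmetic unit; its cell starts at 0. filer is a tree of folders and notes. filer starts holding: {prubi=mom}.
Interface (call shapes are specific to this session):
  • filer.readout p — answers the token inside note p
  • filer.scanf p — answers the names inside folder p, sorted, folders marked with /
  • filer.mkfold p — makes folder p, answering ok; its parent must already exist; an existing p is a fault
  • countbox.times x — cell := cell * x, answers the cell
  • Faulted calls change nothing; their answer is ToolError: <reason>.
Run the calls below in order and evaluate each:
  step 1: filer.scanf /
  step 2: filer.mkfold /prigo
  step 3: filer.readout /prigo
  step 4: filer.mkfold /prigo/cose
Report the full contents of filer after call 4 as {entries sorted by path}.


Answer: {prigo/, prigo/cose/, prubi=mom}

Derivation:
# 1. scanf(p→/) == [prubi]
# 2. mkfold(p→/prigo) == ok
# 3. readout(p→/prigo) == ToolError: is a directory
# 4. mkfold(p→/prigo/cose) == ok


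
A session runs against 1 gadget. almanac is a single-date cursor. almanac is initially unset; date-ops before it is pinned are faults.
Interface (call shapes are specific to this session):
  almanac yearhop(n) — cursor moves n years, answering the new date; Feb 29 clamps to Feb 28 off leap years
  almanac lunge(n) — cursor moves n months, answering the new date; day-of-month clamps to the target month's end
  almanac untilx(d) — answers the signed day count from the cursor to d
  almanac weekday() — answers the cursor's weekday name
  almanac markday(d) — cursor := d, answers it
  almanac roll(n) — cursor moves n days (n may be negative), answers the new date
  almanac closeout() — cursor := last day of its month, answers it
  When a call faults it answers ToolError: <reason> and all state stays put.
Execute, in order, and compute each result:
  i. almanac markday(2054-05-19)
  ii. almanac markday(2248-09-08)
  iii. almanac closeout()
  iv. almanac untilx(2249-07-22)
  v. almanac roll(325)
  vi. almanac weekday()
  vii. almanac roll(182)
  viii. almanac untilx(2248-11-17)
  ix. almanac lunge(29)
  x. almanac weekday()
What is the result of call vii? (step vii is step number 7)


Act: almanac markday[d: 2054-05-19]
Obs: 2054-05-19
Act: almanac markday[d: 2248-09-08]
Obs: 2248-09-08
Act: almanac closeout[]
Obs: 2248-09-30
Act: almanac untilx[d: 2249-07-22]
Obs: 295
Act: almanac roll[n: 325]
Obs: 2249-08-21
Act: almanac weekday[]
Obs: Tuesday
Act: almanac roll[n: 182]
Obs: 2250-02-19
Act: almanac untilx[d: 2248-11-17]
Obs: -459
Act: almanac lunge[n: 29]
Obs: 2252-07-19
Act: almanac weekday[]
Obs: Monday

Answer: 2250-02-19


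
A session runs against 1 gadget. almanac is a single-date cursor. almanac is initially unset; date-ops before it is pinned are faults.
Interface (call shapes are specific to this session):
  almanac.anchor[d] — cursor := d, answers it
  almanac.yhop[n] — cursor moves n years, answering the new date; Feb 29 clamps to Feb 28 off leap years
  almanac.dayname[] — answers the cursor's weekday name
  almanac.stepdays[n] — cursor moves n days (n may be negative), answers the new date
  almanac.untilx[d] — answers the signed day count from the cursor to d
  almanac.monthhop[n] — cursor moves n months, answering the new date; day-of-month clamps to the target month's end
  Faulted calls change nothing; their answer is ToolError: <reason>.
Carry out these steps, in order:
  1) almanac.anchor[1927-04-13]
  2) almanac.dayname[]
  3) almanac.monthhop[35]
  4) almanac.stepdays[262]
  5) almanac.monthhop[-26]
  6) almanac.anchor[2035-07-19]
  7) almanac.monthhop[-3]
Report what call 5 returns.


Do: almanac.anchor[d=1927-04-13]
See: 1927-04-13
Do: almanac.dayname[]
See: Wednesday
Do: almanac.monthhop[n=35]
See: 1930-03-13
Do: almanac.stepdays[n=262]
See: 1930-11-30
Do: almanac.monthhop[n=-26]
See: 1928-09-30
Do: almanac.anchor[d=2035-07-19]
See: 2035-07-19
Do: almanac.monthhop[n=-3]
See: 2035-04-19

Answer: 1928-09-30


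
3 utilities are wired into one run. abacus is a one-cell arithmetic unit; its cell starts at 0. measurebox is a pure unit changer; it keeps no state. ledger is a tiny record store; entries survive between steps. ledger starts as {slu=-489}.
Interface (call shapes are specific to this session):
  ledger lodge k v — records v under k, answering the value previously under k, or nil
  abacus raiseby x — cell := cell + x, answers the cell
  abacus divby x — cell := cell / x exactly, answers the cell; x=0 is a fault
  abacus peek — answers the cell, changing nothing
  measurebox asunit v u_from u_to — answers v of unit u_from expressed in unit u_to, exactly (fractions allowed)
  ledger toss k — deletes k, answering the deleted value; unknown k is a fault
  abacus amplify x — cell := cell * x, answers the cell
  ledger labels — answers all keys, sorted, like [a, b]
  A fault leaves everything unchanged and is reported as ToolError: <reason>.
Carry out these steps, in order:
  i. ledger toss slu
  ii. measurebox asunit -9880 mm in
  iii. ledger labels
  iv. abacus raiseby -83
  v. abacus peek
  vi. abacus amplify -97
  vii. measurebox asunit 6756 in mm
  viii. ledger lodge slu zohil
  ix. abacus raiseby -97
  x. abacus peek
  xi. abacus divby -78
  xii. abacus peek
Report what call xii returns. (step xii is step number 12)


$ ledger toss k→slu
  -489
$ measurebox asunit v→-9880 u_from→mm u_to→in
  -49400/127
$ ledger labels
  []
$ abacus raiseby x→-83
  -83
$ abacus peek
  -83
$ abacus amplify x→-97
  8051
$ measurebox asunit v→6756 u_from→in u_to→mm
  858012/5
$ ledger lodge k→slu v→zohil
  nil
$ abacus raiseby x→-97
  7954
$ abacus peek
  7954
$ abacus divby x→-78
  -3977/39
$ abacus peek
  -3977/39

Answer: -3977/39


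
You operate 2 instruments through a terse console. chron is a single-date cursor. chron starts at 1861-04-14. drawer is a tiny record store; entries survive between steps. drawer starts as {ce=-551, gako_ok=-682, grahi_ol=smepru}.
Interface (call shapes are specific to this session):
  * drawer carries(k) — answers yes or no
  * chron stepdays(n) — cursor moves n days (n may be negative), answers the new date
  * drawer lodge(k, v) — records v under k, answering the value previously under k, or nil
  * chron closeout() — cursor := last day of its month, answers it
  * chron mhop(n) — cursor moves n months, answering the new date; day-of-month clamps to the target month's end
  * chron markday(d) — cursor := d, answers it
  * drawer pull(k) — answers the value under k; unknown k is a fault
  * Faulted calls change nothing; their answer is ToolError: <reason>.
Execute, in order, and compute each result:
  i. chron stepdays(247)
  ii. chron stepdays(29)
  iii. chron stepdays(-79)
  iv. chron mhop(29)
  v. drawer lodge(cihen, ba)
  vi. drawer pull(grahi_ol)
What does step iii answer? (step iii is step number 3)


Answer: 1861-10-28

Derivation:
# chron stepdays(n→247) => 1861-12-17
# chron stepdays(n→29) => 1862-01-15
# chron stepdays(n→-79) => 1861-10-28
# chron mhop(n→29) => 1864-03-28
# drawer lodge(k→cihen, v→ba) => nil
# drawer pull(k→grahi_ol) => smepru


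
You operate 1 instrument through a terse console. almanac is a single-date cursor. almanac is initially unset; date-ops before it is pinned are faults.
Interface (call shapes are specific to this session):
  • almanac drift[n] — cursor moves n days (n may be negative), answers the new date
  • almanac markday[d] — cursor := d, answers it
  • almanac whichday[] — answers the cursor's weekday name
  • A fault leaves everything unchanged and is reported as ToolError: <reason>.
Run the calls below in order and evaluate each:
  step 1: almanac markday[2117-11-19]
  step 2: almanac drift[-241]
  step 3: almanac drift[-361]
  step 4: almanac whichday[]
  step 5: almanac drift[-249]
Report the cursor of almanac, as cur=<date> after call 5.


Answer: cur=2115-07-22

Derivation:
> almanac markday d='2117-11-19'
  2117-11-19
> almanac drift n='-241'
  2117-03-23
> almanac drift n='-361'
  2116-03-27
> almanac whichday
  Friday
> almanac drift n='-249'
  2115-07-22


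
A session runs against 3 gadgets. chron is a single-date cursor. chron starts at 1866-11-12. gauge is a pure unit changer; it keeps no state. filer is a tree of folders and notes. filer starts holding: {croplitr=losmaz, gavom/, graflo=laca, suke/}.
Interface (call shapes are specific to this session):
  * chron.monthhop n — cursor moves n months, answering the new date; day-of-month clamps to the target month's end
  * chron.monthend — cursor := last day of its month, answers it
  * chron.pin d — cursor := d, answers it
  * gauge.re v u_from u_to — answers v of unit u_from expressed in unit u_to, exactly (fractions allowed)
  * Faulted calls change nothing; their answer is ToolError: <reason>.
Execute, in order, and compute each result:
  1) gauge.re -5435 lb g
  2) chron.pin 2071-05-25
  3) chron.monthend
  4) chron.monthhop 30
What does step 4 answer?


CALL gauge.re[v: -5435; u_from: lb; u_to: g]
RET  -49305490619/20000
CALL chron.pin[d: 2071-05-25]
RET  2071-05-25
CALL chron.monthend[]
RET  2071-05-31
CALL chron.monthhop[n: 30]
RET  2073-11-30

Answer: 2073-11-30


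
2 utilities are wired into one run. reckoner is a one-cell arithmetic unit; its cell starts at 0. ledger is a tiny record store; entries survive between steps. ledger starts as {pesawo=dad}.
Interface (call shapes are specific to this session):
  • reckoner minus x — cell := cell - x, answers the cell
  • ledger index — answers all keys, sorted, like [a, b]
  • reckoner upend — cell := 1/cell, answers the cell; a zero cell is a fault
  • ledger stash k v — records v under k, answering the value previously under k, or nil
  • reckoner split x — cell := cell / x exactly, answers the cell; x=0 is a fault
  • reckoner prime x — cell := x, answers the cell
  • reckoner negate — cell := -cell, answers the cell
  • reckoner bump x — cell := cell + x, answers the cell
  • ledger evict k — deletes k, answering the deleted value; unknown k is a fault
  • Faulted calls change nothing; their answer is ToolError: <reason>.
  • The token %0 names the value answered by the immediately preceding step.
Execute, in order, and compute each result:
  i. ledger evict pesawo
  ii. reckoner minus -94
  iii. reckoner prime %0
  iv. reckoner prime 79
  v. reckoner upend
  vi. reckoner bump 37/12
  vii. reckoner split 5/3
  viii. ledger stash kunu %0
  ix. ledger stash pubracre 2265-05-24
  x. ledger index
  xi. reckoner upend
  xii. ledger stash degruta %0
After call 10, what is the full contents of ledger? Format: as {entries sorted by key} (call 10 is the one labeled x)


Answer: {kunu=587/316, pubracre=2265-05-24}

Derivation:
// 1. ledger evict(k='pesawo') -> dad
// 2. reckoner minus(x='-94') -> 94
// 3. reckoner prime(x='%0') -> 94
// 4. reckoner prime(x='79') -> 79
// 5. reckoner upend() -> 1/79
// 6. reckoner bump(x='37/12') -> 2935/948
// 7. reckoner split(x='5/3') -> 587/316
// 8. ledger stash(k='kunu', v='%0') -> nil
// 9. ledger stash(k='pubracre', v='2265-05-24') -> nil
// 10. ledger index() -> [kunu, pubracre]
// 11. reckoner upend() -> 316/587
// 12. ledger stash(k='degruta', v='%0') -> nil


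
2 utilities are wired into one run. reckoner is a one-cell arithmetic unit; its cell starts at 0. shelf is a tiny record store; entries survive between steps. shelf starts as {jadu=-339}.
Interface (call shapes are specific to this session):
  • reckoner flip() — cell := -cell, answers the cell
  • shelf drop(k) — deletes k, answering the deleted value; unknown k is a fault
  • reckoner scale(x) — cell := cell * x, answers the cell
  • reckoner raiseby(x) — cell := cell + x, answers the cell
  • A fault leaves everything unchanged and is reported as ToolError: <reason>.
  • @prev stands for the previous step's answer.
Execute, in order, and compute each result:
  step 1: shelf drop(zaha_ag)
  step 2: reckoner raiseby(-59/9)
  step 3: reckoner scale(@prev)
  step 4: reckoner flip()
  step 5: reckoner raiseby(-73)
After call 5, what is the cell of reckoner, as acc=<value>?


Answer: acc=-9394/81

Derivation:
[in] shelf drop k→zaha_ag
[out] ToolError: no such key zaha_ag
[in] reckoner raiseby x→-59/9
[out] -59/9
[in] reckoner scale x→@prev
[out] 3481/81
[in] reckoner flip
[out] -3481/81
[in] reckoner raiseby x→-73
[out] -9394/81


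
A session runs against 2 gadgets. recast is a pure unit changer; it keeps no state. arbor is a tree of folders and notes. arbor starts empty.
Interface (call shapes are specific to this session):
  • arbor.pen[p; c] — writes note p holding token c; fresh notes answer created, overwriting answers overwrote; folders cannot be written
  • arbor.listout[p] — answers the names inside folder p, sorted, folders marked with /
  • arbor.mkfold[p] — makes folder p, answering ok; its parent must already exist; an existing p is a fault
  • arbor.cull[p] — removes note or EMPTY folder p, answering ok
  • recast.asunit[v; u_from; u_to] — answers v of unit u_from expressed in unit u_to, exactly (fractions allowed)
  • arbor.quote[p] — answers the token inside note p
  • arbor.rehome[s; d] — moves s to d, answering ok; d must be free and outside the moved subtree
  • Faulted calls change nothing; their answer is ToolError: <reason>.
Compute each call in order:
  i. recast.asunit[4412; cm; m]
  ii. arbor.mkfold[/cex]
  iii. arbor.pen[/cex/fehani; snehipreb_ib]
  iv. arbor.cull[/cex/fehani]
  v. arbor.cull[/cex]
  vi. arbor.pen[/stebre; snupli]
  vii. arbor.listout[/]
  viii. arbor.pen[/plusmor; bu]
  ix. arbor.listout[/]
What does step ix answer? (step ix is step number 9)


Answer: [plusmor, stebre]

Derivation:
>>> recast.asunit v='4412' u_from='cm' u_to='m'
[out] 1103/25
>>> arbor.mkfold p='/cex'
[out] ok
>>> arbor.pen p='/cex/fehani' c='snehipreb_ib'
[out] created
>>> arbor.cull p='/cex/fehani'
[out] ok
>>> arbor.cull p='/cex'
[out] ok
>>> arbor.pen p='/stebre' c='snupli'
[out] created
>>> arbor.listout p='/'
[out] [stebre]
>>> arbor.pen p='/plusmor' c='bu'
[out] created
>>> arbor.listout p='/'
[out] [plusmor, stebre]


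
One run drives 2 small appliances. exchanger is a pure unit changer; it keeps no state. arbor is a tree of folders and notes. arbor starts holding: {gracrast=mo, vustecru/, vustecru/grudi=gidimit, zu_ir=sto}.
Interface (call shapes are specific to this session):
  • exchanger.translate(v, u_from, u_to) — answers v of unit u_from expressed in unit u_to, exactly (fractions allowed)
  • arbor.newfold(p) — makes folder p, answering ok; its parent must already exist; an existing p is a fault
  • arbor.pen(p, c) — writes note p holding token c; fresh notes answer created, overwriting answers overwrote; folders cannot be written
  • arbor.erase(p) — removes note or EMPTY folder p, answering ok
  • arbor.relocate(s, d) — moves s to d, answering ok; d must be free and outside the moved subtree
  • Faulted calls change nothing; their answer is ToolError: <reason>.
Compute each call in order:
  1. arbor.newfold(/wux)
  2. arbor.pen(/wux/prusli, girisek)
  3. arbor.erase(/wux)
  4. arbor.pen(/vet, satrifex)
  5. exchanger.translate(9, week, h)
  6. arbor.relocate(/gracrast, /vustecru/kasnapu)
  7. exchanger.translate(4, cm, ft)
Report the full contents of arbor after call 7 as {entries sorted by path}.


Then arbor.newfold using p='/wux', — result: ok.
Now I run arbor.pen using p='/wux/prusli', c='girisek', → created.
Then arbor.erase using p='/wux', giving ToolError: not empty.
Using arbor.pen using p='/vet', c='satrifex', — result: created.
Invoking exchanger.translate using v='9', u_from='week', u_to='h': 1512.
I call arbor.relocate using s='/gracrast', d='/vustecru/kasnapu', and get ok.
Then exchanger.translate using v='4', u_from='cm', u_to='ft': 50/381.

Answer: {vet=satrifex, vustecru/, vustecru/grudi=gidimit, vustecru/kasnapu=mo, wux/, wux/prusli=girisek, zu_ir=sto}


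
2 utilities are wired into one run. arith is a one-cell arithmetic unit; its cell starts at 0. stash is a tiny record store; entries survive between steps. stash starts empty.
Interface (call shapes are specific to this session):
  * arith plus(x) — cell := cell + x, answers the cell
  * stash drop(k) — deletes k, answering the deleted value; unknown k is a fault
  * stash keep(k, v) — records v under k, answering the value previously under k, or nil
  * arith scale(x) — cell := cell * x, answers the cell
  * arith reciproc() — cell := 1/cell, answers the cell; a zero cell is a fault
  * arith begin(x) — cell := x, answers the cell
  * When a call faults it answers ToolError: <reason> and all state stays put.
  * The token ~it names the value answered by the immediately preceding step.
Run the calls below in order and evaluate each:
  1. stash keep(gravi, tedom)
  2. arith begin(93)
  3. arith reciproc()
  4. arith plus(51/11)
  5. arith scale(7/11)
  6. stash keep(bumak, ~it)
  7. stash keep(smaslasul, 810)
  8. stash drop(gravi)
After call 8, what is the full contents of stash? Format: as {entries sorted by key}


Answer: {bumak=33278/11253, smaslasul=810}

Derivation:
·→ stash keep(k: gravi, v: tedom)
·← nil
·→ arith begin(x: 93)
·← 93
·→ arith reciproc()
·← 1/93
·→ arith plus(x: 51/11)
·← 4754/1023
·→ arith scale(x: 7/11)
·← 33278/11253
·→ stash keep(k: bumak, v: ~it)
·← nil
·→ stash keep(k: smaslasul, v: 810)
·← nil
·→ stash drop(k: gravi)
·← tedom


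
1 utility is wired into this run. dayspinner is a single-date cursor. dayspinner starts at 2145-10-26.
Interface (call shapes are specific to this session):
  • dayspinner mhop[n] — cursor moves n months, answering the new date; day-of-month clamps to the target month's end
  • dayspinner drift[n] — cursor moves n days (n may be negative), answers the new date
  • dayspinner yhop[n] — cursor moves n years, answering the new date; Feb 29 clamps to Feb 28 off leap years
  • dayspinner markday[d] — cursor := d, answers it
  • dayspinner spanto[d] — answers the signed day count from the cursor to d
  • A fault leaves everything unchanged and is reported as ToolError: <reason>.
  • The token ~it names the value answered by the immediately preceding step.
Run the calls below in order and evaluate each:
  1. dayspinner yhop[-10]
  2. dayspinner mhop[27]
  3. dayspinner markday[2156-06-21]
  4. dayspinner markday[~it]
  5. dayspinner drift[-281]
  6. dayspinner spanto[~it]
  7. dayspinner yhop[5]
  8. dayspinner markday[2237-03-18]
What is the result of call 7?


Step: dayspinner yhop[n=-10]
Result: 2135-10-26
Step: dayspinner mhop[n=27]
Result: 2138-01-26
Step: dayspinner markday[d=2156-06-21]
Result: 2156-06-21
Step: dayspinner markday[d=~it]
Result: 2156-06-21
Step: dayspinner drift[n=-281]
Result: 2155-09-14
Step: dayspinner spanto[d=~it]
Result: 0
Step: dayspinner yhop[n=5]
Result: 2160-09-14
Step: dayspinner markday[d=2237-03-18]
Result: 2237-03-18

Answer: 2160-09-14


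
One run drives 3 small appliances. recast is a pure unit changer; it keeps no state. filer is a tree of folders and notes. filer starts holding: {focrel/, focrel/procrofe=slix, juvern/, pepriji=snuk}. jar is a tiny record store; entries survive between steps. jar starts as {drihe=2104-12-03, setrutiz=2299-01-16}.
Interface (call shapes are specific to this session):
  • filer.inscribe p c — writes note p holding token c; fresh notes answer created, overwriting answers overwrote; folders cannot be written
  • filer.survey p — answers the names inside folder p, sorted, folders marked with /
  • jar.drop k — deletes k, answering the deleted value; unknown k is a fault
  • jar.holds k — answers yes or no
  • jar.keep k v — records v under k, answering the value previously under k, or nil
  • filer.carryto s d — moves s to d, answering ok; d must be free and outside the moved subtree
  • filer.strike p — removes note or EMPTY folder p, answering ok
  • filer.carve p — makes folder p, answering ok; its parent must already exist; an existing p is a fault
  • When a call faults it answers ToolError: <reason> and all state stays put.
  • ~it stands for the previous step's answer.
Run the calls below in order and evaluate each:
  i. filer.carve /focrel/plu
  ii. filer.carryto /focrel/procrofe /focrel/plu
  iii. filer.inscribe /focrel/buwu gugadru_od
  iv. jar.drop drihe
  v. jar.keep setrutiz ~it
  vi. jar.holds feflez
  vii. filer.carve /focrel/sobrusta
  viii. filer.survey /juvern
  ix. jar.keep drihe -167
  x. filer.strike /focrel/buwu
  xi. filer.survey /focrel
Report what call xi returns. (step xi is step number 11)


Answer: [plu/, procrofe, sobrusta/]

Derivation:
[in] carve p=/focrel/plu
  ok
[in] carryto s=/focrel/procrofe d=/focrel/plu
  ToolError: exists
[in] inscribe p=/focrel/buwu c=gugadru_od
  created
[in] drop k=drihe
  2104-12-03
[in] keep k=setrutiz v=~it
  2299-01-16
[in] holds k=feflez
  no
[in] carve p=/focrel/sobrusta
  ok
[in] survey p=/juvern
  []
[in] keep k=drihe v=-167
  nil
[in] strike p=/focrel/buwu
  ok
[in] survey p=/focrel
  [plu/, procrofe, sobrusta/]
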